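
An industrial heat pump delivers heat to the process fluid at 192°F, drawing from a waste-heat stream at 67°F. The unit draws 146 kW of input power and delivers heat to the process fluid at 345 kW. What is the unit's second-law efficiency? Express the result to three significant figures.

COP_actual = Q̇_H/Ẇ = 345.0/146.0 = 2.363.
In absolute terms T_C = 292.59 K and T_H = 362.04 K, so ΔT = 69.44 K.
COP_Carnot = T_H/ΔT = 362.04/69.44 = 5.213.
η_II = COP_actual/COP_Carnot = 2.363/5.213 = 0.4533.

0.453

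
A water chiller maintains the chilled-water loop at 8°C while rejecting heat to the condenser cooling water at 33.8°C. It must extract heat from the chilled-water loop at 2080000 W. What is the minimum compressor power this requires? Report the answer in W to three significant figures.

In absolute terms T_C = 281.15 K and T_H = 306.95 K, so ΔT = 25.80 K.
COP_Carnot = T_C/ΔT = 281.15/25.80 = 10.90.
Ẇ_min = Q̇/COP_Carnot = 2080000/10.90 = 190900 W.

191000 W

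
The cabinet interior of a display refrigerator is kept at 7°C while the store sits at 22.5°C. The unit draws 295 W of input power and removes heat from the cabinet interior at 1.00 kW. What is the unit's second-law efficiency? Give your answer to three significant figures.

0.188

Converting, Q̇_C = 1.000 kW = 1000 W, so COP_actual = Q̇_C/Ẇ = 1000/295.0 = 3.390.
In absolute terms T_C = 280.15 K and T_H = 295.65 K, so ΔT = 15.50 K.
COP_Carnot = T_C/ΔT = 280.15/15.50 = 18.07.
η_II = COP_actual/COP_Carnot = 3.390/18.07 = 0.1876.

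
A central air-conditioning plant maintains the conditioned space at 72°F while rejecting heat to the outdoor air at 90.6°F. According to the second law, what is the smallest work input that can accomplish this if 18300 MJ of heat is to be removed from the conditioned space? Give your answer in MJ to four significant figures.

In absolute terms T_C = 295.37 K and T_H = 305.71 K, so ΔT = 10.33 K.
The reversible limit is COP_R = T_C/ΔT = 28.58, so W_min = Q_C/COP = Q_C·ΔT/T_C.
W_min = 18300 × 10.33/295.37 = 640.2 MJ.

640.2 MJ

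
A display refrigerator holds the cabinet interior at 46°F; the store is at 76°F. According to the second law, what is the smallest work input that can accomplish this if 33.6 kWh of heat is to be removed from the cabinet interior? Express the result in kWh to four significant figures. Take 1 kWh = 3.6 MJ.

In absolute terms T_C = 280.93 K and T_H = 297.59 K, so ΔT = 16.67 K.
The reversible limit is COP_R = T_C/ΔT = 16.86, so W_min = Q_C/COP = Q_C·ΔT/T_C.
W_min = 33.60 × 16.67/280.93 = 1.993 kWh.

1.993 kWh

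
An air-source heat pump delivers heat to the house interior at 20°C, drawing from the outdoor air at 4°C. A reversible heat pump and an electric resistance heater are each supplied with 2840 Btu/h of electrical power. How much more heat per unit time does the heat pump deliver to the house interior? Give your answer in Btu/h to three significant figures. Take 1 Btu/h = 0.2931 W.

49200 Btu/h

In absolute terms T_C = 277.15 K and T_H = 293.15 K, so ΔT = 16.00 K.
COP_Carnot = T_H/ΔT = 293.15/16.00 = 18.32.
The heat pump delivers Q̇_H = COP × Ẇ = 52030 Btu/h; the resistance heater delivers Ẇ = 2840 Btu/h.
Extra = (COP − 1)·Ẇ = 49190 Btu/h.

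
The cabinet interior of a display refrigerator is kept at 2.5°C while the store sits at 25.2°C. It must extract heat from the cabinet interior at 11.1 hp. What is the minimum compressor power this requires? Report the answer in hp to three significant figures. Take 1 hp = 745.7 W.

In absolute terms T_C = 275.65 K and T_H = 298.35 K, so ΔT = 22.70 K.
COP_Carnot = T_C/ΔT = 275.65/22.70 = 12.14.
Ẇ_min = Q̇/COP_Carnot = 11.10/12.14 = 0.9141 hp.

0.914 hp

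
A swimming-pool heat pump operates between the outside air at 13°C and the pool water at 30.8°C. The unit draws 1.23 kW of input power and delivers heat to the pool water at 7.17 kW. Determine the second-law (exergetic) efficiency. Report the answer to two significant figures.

0.34

COP_actual = Q̇_H/Ẇ = 7.170/1.230 = 5.829.
In absolute terms T_C = 286.15 K and T_H = 303.95 K, so ΔT = 17.80 K.
COP_Carnot = T_H/ΔT = 303.95/17.80 = 17.08.
η_II = COP_actual/COP_Carnot = 5.829/17.08 = 0.3414.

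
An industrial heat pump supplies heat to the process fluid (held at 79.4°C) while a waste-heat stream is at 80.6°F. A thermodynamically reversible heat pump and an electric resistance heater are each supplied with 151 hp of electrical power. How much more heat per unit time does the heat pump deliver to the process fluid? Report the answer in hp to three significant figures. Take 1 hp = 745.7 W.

In absolute terms T_C = 300.15 K and T_H = 352.55 K, so ΔT = 52.40 K.
COP_Carnot = T_H/ΔT = 352.55/52.40 = 6.728.
The heat pump delivers Q̇_H = COP × Ẇ = 1016 hp; the resistance heater delivers Ẇ = 151.0 hp.
Extra = (COP − 1)·Ẇ = 864.9 hp.

865 hp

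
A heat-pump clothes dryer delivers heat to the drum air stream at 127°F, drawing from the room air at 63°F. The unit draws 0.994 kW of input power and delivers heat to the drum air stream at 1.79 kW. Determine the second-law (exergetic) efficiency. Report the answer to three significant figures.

0.196

COP_actual = Q̇_H/Ẇ = 1.790/0.9940 = 1.801.
In absolute terms T_C = 290.37 K and T_H = 325.93 K, so ΔT = 35.56 K.
COP_Carnot = T_H/ΔT = 325.93/35.56 = 9.167.
η_II = COP_actual/COP_Carnot = 1.801/9.167 = 0.1965.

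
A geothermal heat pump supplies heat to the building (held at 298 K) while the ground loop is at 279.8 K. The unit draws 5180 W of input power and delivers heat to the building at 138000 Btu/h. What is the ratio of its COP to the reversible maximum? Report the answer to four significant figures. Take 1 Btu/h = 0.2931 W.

Converting, Q̇_H = 138000 Btu/h = 40450 W, so COP_actual = Q̇_H/Ẇ = 40450/5180 = 7.808.
The reservoir spacing is ΔT = 298 − 279.8 = 18.20 K.
COP_Carnot = T_H/ΔT = 298.00/18.20 = 16.37.
η_II = COP_actual/COP_Carnot = 7.808/16.37 = 0.4769.

0.4769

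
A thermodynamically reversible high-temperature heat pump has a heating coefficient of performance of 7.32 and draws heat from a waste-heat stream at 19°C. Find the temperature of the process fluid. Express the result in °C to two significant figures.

COP_HP = T_H/(T_H − T_C) rearranges to T_H = COP·T_C/(COP − 1).
With T_C = 292.15 K, T_H = 7.32 × 292.15/6.320 = 338.38 K.
Converting, 338.38 K = 65.23°C.

65 °C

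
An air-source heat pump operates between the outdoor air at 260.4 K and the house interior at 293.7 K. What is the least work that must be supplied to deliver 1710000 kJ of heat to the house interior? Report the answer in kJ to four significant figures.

The reservoir spacing is ΔT = 293.7 − 260.4 = 33.30 K.
The reversible limit is COP_HP = T_H/ΔT = 8.820, so W_min = Q_H/COP = Q_H·ΔT/T_H.
W_min = 1710000 × 33.30/293.70 = 193900 kJ.

193900 kJ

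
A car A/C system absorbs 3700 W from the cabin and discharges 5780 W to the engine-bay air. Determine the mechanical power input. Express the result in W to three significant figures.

2080 W

For a cyclic device the first law requires Q̇_H = Q̇_C + Ẇ.
Ẇ = Q̇_H − Q̇_C = 2080 W.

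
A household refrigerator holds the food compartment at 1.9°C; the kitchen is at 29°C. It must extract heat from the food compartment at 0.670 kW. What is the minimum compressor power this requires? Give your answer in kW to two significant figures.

0.066 kW

In absolute terms T_C = 275.05 K and T_H = 302.15 K, so ΔT = 27.10 K.
COP_Carnot = T_C/ΔT = 275.05/27.10 = 10.15.
Ẇ_min = Q̇/COP_Carnot = 0.6700/10.15 = 0.06601 kW.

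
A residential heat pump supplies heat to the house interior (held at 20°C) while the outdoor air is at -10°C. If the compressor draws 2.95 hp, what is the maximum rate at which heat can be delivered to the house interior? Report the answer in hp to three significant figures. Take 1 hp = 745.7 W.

28.8 hp

In absolute terms T_C = 263.15 K and T_H = 293.15 K, so ΔT = 30.00 K.
COP_Carnot = T_H/ΔT = 293.15/30.00 = 9.772.
Q̇_max = COP_Carnot × Ẇ = 9.772 × 2.950 hp = 28.83 hp.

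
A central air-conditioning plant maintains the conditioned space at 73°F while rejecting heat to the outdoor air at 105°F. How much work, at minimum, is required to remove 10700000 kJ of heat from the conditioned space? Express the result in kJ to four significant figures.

In absolute terms T_C = 295.93 K and T_H = 313.71 K, so ΔT = 17.78 K.
The reversible limit is COP_R = T_C/ΔT = 16.65, so W_min = Q_C/COP = Q_C·ΔT/T_C.
W_min = 10700000 × 17.78/295.93 = 642800 kJ.

642800 kJ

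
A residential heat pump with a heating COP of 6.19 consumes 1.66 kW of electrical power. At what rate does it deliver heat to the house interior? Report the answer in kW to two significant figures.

10 kW

Q̇_H = COP_HP × Ẇ = 6.19 × 1.660 = 10.28 kW.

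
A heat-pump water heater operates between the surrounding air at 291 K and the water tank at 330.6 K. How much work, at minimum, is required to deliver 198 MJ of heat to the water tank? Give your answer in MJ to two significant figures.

24 MJ

The reservoir spacing is ΔT = 330.6 − 291 = 39.60 K.
The reversible limit is COP_HP = T_H/ΔT = 8.348, so W_min = Q_H/COP = Q_H·ΔT/T_H.
W_min = 198.0 × 39.60/330.60 = 23.72 MJ.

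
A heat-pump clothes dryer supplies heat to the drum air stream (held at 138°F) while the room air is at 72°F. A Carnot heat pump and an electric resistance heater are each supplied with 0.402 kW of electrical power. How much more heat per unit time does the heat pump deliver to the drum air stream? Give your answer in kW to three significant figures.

3.24 kW

In absolute terms T_C = 295.37 K and T_H = 332.04 K, so ΔT = 36.67 K.
COP_Carnot = T_H/ΔT = 332.04/36.67 = 9.056.
The heat pump delivers Q̇_H = COP × Ẇ = 3.640 kW; the resistance heater delivers Ẇ = 0.4020 kW.
Extra = (COP − 1)·Ẇ = 3.238 kW.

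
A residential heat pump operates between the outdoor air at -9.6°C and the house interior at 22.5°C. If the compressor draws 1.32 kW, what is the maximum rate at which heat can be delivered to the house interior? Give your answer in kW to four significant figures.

In absolute terms T_C = 263.55 K and T_H = 295.65 K, so ΔT = 32.10 K.
COP_Carnot = T_H/ΔT = 295.65/32.10 = 9.210.
Q̇_max = COP_Carnot × Ẇ = 9.210 × 1.320 kW = 12.16 kW.

12.16 kW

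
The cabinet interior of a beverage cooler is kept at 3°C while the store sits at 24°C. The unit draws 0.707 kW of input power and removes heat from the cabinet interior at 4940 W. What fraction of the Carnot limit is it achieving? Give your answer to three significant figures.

Converting, Q̇_C = 4940 W = 4.940 kW, so COP_actual = Q̇_C/Ẇ = 4.940/0.7070 = 6.987.
In absolute terms T_C = 276.15 K and T_H = 297.15 K, so ΔT = 21.00 K.
COP_Carnot = T_C/ΔT = 276.15/21.00 = 13.15.
η_II = COP_actual/COP_Carnot = 6.987/13.15 = 0.5314.

0.531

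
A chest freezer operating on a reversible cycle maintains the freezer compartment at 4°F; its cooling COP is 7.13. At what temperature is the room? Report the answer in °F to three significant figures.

COP_R = T_C/(T_H − T_C) gives T_H − T_C = T_C/COP.
With T_C = 257.59 K, T_H = 257.59 × (1 + 1/7.13) = 293.72 K.
Converting, 293.72 K = 69.03°F.

69.0 °F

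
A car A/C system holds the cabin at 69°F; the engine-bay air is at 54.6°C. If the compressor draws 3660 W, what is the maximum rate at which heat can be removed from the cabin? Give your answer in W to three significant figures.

In absolute terms T_C = 293.71 K and T_H = 327.75 K, so ΔT = 34.04 K.
COP_Carnot = T_C/ΔT = 293.71/34.04 = 8.627.
Q̇_max = COP_Carnot × Ẇ = 8.627 × 3660 W = 31580 W.

31600 W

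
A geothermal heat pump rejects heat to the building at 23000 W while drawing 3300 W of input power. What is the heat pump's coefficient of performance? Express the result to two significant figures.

7.0

The first law gives Q̇_H = Q̇_C + Ẇ, so the three rates are Q̇_C = 19700, Q̇_H = 23000, Ẇ = 3300 W.
COP_HP = Q̇_H/Ẇ = 23000/3300 = 6.970.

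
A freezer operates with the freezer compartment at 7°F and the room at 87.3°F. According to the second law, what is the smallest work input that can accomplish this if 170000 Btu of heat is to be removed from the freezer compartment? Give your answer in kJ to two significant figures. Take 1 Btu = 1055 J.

31000 kJ

In absolute terms T_C = 259.26 K and T_H = 303.87 K, so ΔT = 44.61 K.
The reversible limit is COP_R = T_C/ΔT = 5.812, so W_min = Q_C/COP = Q_C·ΔT/T_C.
W_min = 170000 × 44.61/259.26 = 29250 Btu = 30860 kJ.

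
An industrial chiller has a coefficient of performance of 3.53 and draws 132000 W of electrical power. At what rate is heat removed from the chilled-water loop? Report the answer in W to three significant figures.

466000 W

Q̇_C = COP × Ẇ = 3.53 × 132000 = 466000 W.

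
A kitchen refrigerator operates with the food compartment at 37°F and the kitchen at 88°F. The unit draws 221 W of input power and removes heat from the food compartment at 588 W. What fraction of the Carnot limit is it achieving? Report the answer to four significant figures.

0.2732

COP_actual = Q̇_C/Ẇ = 588.0/221.0 = 2.661.
In absolute terms T_C = 275.93 K and T_H = 304.26 K, so ΔT = 28.33 K.
COP_Carnot = T_C/ΔT = 275.93/28.33 = 9.739.
η_II = COP_actual/COP_Carnot = 2.661/9.739 = 0.2732.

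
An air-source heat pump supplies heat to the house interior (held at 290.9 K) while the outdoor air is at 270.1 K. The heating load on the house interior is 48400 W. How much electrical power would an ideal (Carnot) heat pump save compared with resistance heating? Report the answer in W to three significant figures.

44900 W

The reservoir spacing is ΔT = 290.9 − 270.1 = 20.80 K.
COP_Carnot = T_H/ΔT = 290.90/20.80 = 13.99.
Resistance heating needs Ẇ_res = Q̇_H = 48400 W; the reversible heat pump needs only Ẇ_hp = Q̇_H/COP = 3461 W.
Saving = 48400 − 3461 = 44940 W.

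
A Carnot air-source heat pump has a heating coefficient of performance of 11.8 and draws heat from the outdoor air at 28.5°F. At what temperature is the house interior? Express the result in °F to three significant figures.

73.7 °F

COP_HP = T_H/(T_H − T_C) rearranges to T_H = COP·T_C/(COP − 1).
With T_C = 271.21 K, T_H = 11.8 × 271.21/10.80 = 296.32 K.
Converting, 296.32 K = 73.70°F.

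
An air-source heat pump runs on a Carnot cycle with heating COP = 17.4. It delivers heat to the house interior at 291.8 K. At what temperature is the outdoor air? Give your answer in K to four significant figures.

275.0 K

COP_HP = T_H/(T_H − T_C) gives T_H − T_C = T_H/COP.
With T_H = 291.80 K, T_C = 291.80 × (1 − 1/17.4) = 275.03 K.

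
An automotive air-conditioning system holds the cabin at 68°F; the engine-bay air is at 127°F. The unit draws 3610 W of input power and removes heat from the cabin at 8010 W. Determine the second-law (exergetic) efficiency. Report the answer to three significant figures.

COP_actual = Q̇_C/Ẇ = 8010/3610 = 2.219.
In absolute terms T_C = 293.15 K and T_H = 325.93 K, so ΔT = 32.78 K.
COP_Carnot = T_C/ΔT = 293.15/32.78 = 8.944.
η_II = COP_actual/COP_Carnot = 2.219/8.944 = 0.2481.

0.248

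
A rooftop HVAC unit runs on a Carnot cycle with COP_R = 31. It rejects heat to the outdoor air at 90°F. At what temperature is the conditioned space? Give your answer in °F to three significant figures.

72.8 °F

For a Carnot refrigerator COP_R = T_C/(T_H − T_C), so T_C = COP·T_H/(1 + COP).
With T_H = 305.37 K, T_C = 31 × 305.37/32.00 = 295.83 K.
Converting, 295.83 K = 72.82°F.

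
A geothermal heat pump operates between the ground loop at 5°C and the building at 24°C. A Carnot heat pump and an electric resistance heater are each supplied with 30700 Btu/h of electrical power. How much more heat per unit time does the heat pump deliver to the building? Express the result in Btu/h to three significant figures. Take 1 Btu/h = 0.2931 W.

449000 Btu/h

In absolute terms T_C = 278.15 K and T_H = 297.15 K, so ΔT = 19.00 K.
COP_Carnot = T_H/ΔT = 297.15/19.00 = 15.64.
The heat pump delivers Q̇_H = COP × Ẇ = 480100 Btu/h; the resistance heater delivers Ẇ = 30700 Btu/h.
Extra = (COP − 1)·Ẇ = 449400 Btu/h.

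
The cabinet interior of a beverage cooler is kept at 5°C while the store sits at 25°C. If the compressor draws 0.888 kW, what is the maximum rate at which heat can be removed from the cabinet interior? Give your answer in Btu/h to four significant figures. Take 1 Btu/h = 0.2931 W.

42140 Btu/h

In absolute terms T_C = 278.15 K and T_H = 298.15 K, so ΔT = 20.00 K.
COP_Carnot = T_C/ΔT = 278.15/20.00 = 13.91.
Q̇_max = COP_Carnot × Ẇ = 13.91 × 0.8880 kW = 12.35 kW = 42140 Btu/h.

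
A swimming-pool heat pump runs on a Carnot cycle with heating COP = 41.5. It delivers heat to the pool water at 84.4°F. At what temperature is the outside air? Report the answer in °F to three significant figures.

71.3 °F

COP_HP = T_H/(T_H − T_C) gives T_H − T_C = T_H/COP.
With T_H = 302.26 K, T_C = 302.26 × (1 − 1/41.5) = 294.98 K.
Converting, 294.98 K = 71.29°F.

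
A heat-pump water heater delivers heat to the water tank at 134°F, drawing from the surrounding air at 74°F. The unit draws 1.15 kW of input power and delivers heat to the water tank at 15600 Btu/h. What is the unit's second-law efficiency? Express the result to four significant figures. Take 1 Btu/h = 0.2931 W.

Converting, Q̇_H = 15600 Btu/h = 4.572 kW, so COP_actual = Q̇_H/Ẇ = 4.572/1.150 = 3.976.
In absolute terms T_C = 296.48 K and T_H = 329.82 K, so ΔT = 33.33 K.
COP_Carnot = T_H/ΔT = 329.82/33.33 = 9.895.
η_II = COP_actual/COP_Carnot = 3.976/9.895 = 0.4018.

0.4018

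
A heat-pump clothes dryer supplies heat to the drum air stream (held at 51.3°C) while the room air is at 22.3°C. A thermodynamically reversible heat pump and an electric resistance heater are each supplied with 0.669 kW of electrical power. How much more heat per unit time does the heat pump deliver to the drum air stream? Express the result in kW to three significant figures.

In absolute terms T_C = 295.45 K and T_H = 324.45 K, so ΔT = 29.00 K.
COP_Carnot = T_H/ΔT = 324.45/29.00 = 11.19.
The heat pump delivers Q̇_H = COP × Ẇ = 7.485 kW; the resistance heater delivers Ẇ = 0.6690 kW.
Extra = (COP − 1)·Ẇ = 6.816 kW.

6.82 kW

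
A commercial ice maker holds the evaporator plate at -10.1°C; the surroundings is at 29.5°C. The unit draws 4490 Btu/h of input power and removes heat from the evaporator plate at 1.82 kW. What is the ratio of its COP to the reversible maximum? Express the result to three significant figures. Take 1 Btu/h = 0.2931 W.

0.208

Converting, Q̇_C = 1.820 kW = 6209 Btu/h, so COP_actual = Q̇_C/Ẇ = 6209/4490 = 1.383.
In absolute terms T_C = 263.05 K and T_H = 302.65 K, so ΔT = 39.60 K.
COP_Carnot = T_C/ΔT = 263.05/39.60 = 6.643.
η_II = COP_actual/COP_Carnot = 1.383/6.643 = 0.2082.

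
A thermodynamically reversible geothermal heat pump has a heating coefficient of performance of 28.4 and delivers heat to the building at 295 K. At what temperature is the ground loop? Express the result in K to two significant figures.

280 K

COP_HP = T_H/(T_H − T_C) gives T_H − T_C = T_H/COP.
With T_H = 295.00 K, T_C = 295.00 × (1 − 1/28.4) = 284.61 K.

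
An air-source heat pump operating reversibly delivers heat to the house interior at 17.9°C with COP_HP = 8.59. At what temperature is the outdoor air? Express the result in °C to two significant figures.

-16 °C

COP_HP = T_H/(T_H − T_C) gives T_H − T_C = T_H/COP.
With T_H = 291.05 K, T_C = 291.05 × (1 − 1/8.59) = 257.17 K.
Converting, 257.17 K = -15.98°C.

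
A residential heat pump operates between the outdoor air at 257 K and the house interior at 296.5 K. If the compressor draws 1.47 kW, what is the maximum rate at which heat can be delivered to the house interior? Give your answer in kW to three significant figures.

The reservoir spacing is ΔT = 296.5 − 257 = 39.50 K.
COP_Carnot = T_H/ΔT = 296.50/39.50 = 7.506.
Q̇_max = COP_Carnot × Ẇ = 7.506 × 1.470 kW = 11.03 kW.

11.0 kW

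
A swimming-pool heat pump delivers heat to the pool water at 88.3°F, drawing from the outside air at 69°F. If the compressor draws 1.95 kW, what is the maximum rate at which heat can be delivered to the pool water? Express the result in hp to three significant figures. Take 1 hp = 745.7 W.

74.2 hp

In absolute terms T_C = 293.71 K and T_H = 304.43 K, so ΔT = 10.72 K.
COP_Carnot = T_H/ΔT = 304.43/10.72 = 28.39.
Q̇_max = COP_Carnot × Ẇ = 28.39 × 1.950 kW = 55.36 kW = 74.25 hp.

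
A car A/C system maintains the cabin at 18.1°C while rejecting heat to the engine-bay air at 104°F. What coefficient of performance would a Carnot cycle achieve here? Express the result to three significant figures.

In absolute terms T_C = 291.25 K and T_H = 313.15 K, so ΔT = 21.90 K.
For a reversible cycle, COP_Carnot = T_C/ΔT = 291.25/21.90 = 13.30.

13.3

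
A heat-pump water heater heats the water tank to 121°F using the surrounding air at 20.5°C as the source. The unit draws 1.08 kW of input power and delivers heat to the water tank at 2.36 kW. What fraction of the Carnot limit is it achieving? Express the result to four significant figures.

COP_actual = Q̇_H/Ẇ = 2.360/1.080 = 2.185.
In absolute terms T_C = 293.65 K and T_H = 322.59 K, so ΔT = 28.94 K.
COP_Carnot = T_H/ΔT = 322.59/28.94 = 11.15.
η_II = COP_actual/COP_Carnot = 2.185/11.15 = 0.1961.

0.1961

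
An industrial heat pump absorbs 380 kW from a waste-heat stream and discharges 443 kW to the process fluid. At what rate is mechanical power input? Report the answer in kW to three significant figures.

63.0 kW

For a cyclic device the first law requires Q̇_H = Q̇_C + Ẇ.
Ẇ = Q̇_H − Q̇_C = 63.00 kW.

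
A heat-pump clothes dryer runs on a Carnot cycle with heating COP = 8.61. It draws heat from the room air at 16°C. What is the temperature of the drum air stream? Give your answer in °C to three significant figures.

54.0 °C

COP_HP = T_H/(T_H − T_C) rearranges to T_H = COP·T_C/(COP − 1).
With T_C = 289.15 K, T_H = 8.61 × 289.15/7.610 = 327.15 K.
Converting, 327.15 K = 54.00°C.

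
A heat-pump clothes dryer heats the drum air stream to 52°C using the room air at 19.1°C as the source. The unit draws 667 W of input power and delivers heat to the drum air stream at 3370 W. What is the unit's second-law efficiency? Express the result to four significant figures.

0.5112

COP_actual = Q̇_H/Ẇ = 3370/667.0 = 5.052.
In absolute terms T_C = 292.25 K and T_H = 325.15 K, so ΔT = 32.90 K.
COP_Carnot = T_H/ΔT = 325.15/32.90 = 9.883.
η_II = COP_actual/COP_Carnot = 5.052/9.883 = 0.5112.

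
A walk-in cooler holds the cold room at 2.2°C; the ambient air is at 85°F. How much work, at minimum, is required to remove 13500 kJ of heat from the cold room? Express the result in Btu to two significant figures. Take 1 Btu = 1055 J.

In absolute terms T_C = 275.35 K and T_H = 302.59 K, so ΔT = 27.24 K.
The reversible limit is COP_R = T_C/ΔT = 10.11, so W_min = Q_C/COP = Q_C·ΔT/T_C.
W_min = 13500 × 27.24/275.35 = 1336 kJ = 1266 Btu.

1300 Btu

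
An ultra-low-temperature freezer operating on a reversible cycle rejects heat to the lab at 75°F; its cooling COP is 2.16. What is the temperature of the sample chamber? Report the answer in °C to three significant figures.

-70.1 °C

For a Carnot refrigerator COP_R = T_C/(T_H − T_C), so T_C = COP·T_H/(1 + COP).
With T_H = 297.04 K, T_C = 2.16 × 297.04/3.160 = 203.04 K.
Converting, 203.04 K = -70.11°C.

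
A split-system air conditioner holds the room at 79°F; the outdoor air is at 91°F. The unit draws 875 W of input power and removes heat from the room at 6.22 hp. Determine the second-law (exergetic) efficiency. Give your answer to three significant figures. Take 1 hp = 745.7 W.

Converting, Q̇_C = 6.220 hp = 4638 W, so COP_actual = Q̇_C/Ẇ = 4638/875.0 = 5.301.
In absolute terms T_C = 299.26 K and T_H = 305.93 K, so ΔT = 6.667 K.
COP_Carnot = T_C/ΔT = 299.26/6.667 = 44.89.
η_II = COP_actual/COP_Carnot = 5.301/44.89 = 0.1181.

0.118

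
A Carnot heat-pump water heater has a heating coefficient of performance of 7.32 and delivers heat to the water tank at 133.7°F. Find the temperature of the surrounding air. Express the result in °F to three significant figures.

COP_HP = T_H/(T_H − T_C) gives T_H − T_C = T_H/COP.
With T_H = 329.65 K, T_C = 329.65 × (1 − 1/7.32) = 284.62 K.
Converting, 284.62 K = 52.64°F.

52.6 °F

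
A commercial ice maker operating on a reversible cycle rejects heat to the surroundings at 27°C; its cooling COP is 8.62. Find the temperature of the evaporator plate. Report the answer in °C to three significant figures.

-4.20 °C

For a Carnot refrigerator COP_R = T_C/(T_H − T_C), so T_C = COP·T_H/(1 + COP).
With T_H = 300.15 K, T_C = 8.62 × 300.15/9.620 = 268.95 K.
Converting, 268.95 K = -4.20°C.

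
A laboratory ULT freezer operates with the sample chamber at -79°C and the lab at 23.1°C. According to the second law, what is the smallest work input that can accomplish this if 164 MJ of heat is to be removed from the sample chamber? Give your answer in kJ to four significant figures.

In absolute terms T_C = 194.15 K and T_H = 296.25 K, so ΔT = 102.1 K.
The reversible limit is COP_R = T_C/ΔT = 1.902, so W_min = Q_C/COP = Q_C·ΔT/T_C.
W_min = 164.0 × 102.1/194.15 = 86.24 MJ = 86240 kJ.

86240 kJ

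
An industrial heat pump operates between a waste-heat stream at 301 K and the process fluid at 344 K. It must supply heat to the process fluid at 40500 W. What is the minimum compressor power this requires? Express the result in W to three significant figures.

The reservoir spacing is ΔT = 344 − 301 = 43.00 K.
COP_Carnot = T_H/ΔT = 344.00/43.00 = 8.000.
Ẇ_min = Q̇/COP_Carnot = 40500/8.000 = 5063 W.

5060 W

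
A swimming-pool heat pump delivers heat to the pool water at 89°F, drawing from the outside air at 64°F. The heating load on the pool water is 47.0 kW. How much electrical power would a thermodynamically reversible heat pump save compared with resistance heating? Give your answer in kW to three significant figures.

44.9 kW

In absolute terms T_C = 290.93 K and T_H = 304.82 K, so ΔT = 13.89 K.
COP_Carnot = T_H/ΔT = 304.82/13.89 = 21.95.
Resistance heating needs Ẇ_res = Q̇_H = 47.00 kW; the reversible heat pump needs only Ẇ_hp = Q̇_H/COP = 2.142 kW.
Saving = 47.00 − 2.142 = 44.86 kW.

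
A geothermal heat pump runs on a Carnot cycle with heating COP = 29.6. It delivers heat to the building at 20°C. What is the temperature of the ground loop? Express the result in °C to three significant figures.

COP_HP = T_H/(T_H − T_C) gives T_H − T_C = T_H/COP.
With T_H = 293.15 K, T_C = 293.15 × (1 − 1/29.6) = 283.25 K.
Converting, 283.25 K = 10.10°C.

10.1 °C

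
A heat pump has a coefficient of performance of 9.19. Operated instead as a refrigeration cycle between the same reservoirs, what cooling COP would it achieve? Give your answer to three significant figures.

Since Q_H = Q_C + W for any cycle, COP_R = Q_C/W = Q_H/W − 1.
COP_R = 9.19 − 1 = 8.19.

8.19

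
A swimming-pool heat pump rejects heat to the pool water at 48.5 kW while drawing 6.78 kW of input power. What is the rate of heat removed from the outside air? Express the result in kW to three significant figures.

For a cyclic device the first law requires Q̇_H = Q̇_C + Ẇ.
Q̇_C = Q̇_H − Ẇ = 41.72 kW.

41.7 kW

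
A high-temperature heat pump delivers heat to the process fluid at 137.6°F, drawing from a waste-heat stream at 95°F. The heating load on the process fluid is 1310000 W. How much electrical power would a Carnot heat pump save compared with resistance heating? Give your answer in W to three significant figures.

In absolute terms T_C = 308.15 K and T_H = 331.82 K, so ΔT = 23.67 K.
COP_Carnot = T_H/ΔT = 331.82/23.67 = 14.02.
Resistance heating needs Ẇ_res = Q̇_H = 1310000 W; the reversible heat pump needs only Ẇ_hp = Q̇_H/COP = 93440 W.
Saving = 1310000 − 93440 = 1217000 W.

1220000 W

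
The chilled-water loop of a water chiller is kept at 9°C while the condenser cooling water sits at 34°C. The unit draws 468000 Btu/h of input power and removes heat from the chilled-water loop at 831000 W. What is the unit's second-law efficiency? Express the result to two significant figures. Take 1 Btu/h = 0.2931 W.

Converting, Q̇_C = 831000 W = 2835000 Btu/h, so COP_actual = Q̇_C/Ẇ = 2835000/468000 = 6.058.
In absolute terms T_C = 282.15 K and T_H = 307.15 K, so ΔT = 25.00 K.
COP_Carnot = T_C/ΔT = 282.15/25.00 = 11.29.
η_II = COP_actual/COP_Carnot = 6.058/11.29 = 0.5368.

0.54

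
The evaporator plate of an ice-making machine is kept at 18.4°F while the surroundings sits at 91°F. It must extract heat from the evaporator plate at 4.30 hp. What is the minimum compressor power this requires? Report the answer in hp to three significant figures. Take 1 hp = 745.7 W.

0.653 hp

In absolute terms T_C = 265.59 K and T_H = 305.93 K, so ΔT = 40.33 K.
COP_Carnot = T_C/ΔT = 265.59/40.33 = 6.585.
Ẇ_min = Q̇/COP_Carnot = 4.300/6.585 = 0.6530 hp.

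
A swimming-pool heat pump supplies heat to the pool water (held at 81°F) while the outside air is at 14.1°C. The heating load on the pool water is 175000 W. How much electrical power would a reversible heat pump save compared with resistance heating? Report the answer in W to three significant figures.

In absolute terms T_C = 287.25 K and T_H = 300.37 K, so ΔT = 13.12 K.
COP_Carnot = T_H/ΔT = 300.37/13.12 = 22.89.
Resistance heating needs Ẇ_res = Q̇_H = 175000 W; the reversible heat pump needs only Ẇ_hp = Q̇_H/COP = 7645 W.
Saving = 175000 − 7645 = 167400 W.

167000 W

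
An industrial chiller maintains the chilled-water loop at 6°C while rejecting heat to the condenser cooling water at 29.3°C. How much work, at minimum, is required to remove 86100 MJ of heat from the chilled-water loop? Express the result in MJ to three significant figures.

In absolute terms T_C = 279.15 K and T_H = 302.45 K, so ΔT = 23.30 K.
The reversible limit is COP_R = T_C/ΔT = 11.98, so W_min = Q_C/COP = Q_C·ΔT/T_C.
W_min = 86100 × 23.30/279.15 = 7187 MJ.

7190 MJ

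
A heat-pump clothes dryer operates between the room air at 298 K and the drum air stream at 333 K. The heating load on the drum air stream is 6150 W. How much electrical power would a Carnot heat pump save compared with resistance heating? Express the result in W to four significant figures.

5504 W

The reservoir spacing is ΔT = 333 − 298 = 35.00 K.
COP_Carnot = T_H/ΔT = 333.00/35.00 = 9.514.
Resistance heating needs Ẇ_res = Q̇_H = 6150 W; the reversible heat pump needs only Ẇ_hp = Q̇_H/COP = 646.4 W.
Saving = 6150 − 646.4 = 5504 W.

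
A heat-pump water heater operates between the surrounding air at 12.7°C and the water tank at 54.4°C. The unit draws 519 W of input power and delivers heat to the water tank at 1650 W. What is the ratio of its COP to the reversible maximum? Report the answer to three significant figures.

COP_actual = Q̇_H/Ẇ = 1650/519.0 = 3.179.
In absolute terms T_C = 285.85 K and T_H = 327.55 K, so ΔT = 41.70 K.
COP_Carnot = T_H/ΔT = 327.55/41.70 = 7.855.
η_II = COP_actual/COP_Carnot = 3.179/7.855 = 0.4047.

0.405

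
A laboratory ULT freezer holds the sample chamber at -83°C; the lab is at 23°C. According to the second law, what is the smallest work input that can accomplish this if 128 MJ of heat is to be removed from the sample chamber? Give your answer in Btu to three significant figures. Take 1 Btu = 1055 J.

67600 Btu

In absolute terms T_C = 190.15 K and T_H = 296.15 K, so ΔT = 106.0 K.
The reversible limit is COP_R = T_C/ΔT = 1.794, so W_min = Q_C/COP = Q_C·ΔT/T_C.
W_min = 128.0 × 106.0/190.15 = 71.35 MJ = 67630 Btu.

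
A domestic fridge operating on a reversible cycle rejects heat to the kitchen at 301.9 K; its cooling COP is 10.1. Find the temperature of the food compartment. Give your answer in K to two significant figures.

For a Carnot refrigerator COP_R = T_C/(T_H − T_C), so T_C = COP·T_H/(1 + COP).
With T_H = 301.90 K, T_C = 10.1 × 301.90/11.10 = 274.70 K.

270 K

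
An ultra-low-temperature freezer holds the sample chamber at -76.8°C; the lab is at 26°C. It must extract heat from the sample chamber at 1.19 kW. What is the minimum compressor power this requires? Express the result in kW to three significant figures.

0.623 kW

In absolute terms T_C = 196.35 K and T_H = 299.15 K, so ΔT = 102.8 K.
COP_Carnot = T_C/ΔT = 196.35/102.8 = 1.910.
Ẇ_min = Q̇/COP_Carnot = 1.190/1.910 = 0.6230 kW.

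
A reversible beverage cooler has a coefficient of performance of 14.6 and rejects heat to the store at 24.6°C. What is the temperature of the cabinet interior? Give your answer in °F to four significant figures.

41.92 °F

For a Carnot refrigerator COP_R = T_C/(T_H − T_C), so T_C = COP·T_H/(1 + COP).
With T_H = 297.75 K, T_C = 14.6 × 297.75/15.60 = 278.66 K.
Converting, 278.66 K = 41.92°F.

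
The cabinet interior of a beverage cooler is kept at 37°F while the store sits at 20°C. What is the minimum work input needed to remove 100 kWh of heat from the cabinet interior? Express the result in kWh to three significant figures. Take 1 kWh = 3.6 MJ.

In absolute terms T_C = 275.93 K and T_H = 293.15 K, so ΔT = 17.22 K.
The reversible limit is COP_R = T_C/ΔT = 16.02, so W_min = Q_C/COP = Q_C·ΔT/T_C.
W_min = 100.0 × 17.22/275.93 = 6.242 kWh.

6.24 kWh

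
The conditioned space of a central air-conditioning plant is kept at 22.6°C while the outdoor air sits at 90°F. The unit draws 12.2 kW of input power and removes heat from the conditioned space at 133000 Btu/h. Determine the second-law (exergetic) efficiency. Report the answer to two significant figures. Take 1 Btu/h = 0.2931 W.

0.10

Converting, Q̇_C = 133000 Btu/h = 38.98 kW, so COP_actual = Q̇_C/Ẇ = 38.98/12.20 = 3.195.
In absolute terms T_C = 295.75 K and T_H = 305.37 K, so ΔT = 9.622 K.
COP_Carnot = T_C/ΔT = 295.75/9.622 = 30.74.
η_II = COP_actual/COP_Carnot = 3.195/30.74 = 0.1040.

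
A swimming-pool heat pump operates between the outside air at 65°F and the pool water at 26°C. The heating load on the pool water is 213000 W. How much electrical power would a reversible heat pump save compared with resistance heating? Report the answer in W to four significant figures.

In absolute terms T_C = 291.48 K and T_H = 299.15 K, so ΔT = 7.667 K.
COP_Carnot = T_H/ΔT = 299.15/7.667 = 39.02.
Resistance heating needs Ẇ_res = Q̇_H = 213000 W; the reversible heat pump needs only Ẇ_hp = Q̇_H/COP = 5459 W.
Saving = 213000 − 5459 = 207500 W.

207500 W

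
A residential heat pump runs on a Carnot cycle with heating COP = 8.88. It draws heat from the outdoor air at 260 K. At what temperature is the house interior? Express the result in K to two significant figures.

290 K

COP_HP = T_H/(T_H − T_C) rearranges to T_H = COP·T_C/(COP − 1).
With T_C = 260.00 K, T_H = 8.88 × 260.00/7.880 = 292.99 K.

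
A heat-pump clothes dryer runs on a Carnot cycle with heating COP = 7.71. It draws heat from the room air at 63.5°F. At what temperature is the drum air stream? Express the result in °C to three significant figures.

COP_HP = T_H/(T_H − T_C) rearranges to T_H = COP·T_C/(COP − 1).
With T_C = 290.65 K, T_H = 7.71 × 290.65/6.710 = 333.97 K.
Converting, 333.97 K = 60.82°C.

60.8 °C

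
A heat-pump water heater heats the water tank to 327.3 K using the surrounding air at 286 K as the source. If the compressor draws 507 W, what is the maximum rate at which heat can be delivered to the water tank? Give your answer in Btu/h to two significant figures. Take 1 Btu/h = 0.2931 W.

14000 Btu/h

The reservoir spacing is ΔT = 327.3 − 286 = 41.30 K.
COP_Carnot = T_H/ΔT = 327.30/41.30 = 7.925.
Q̇_max = COP_Carnot × Ẇ = 7.925 × 507.0 W = 4018 W = 13710 Btu/h.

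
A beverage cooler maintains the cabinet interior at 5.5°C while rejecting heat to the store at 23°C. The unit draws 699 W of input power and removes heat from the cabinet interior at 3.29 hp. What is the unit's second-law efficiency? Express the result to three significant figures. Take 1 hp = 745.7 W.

Converting, Q̇_C = 3.290 hp = 2453 W, so COP_actual = Q̇_C/Ẇ = 2453/699.0 = 3.510.
In absolute terms T_C = 278.65 K and T_H = 296.15 K, so ΔT = 17.50 K.
COP_Carnot = T_C/ΔT = 278.65/17.50 = 15.92.
η_II = COP_actual/COP_Carnot = 3.510/15.92 = 0.2204.

0.220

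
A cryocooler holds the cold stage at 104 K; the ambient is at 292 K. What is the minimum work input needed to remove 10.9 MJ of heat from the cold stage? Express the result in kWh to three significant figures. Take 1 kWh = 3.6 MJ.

The reservoir spacing is ΔT = 292 − 104 = 188.0 K.
The reversible limit is COP_R = T_C/ΔT = 0.5532, so W_min = Q_C/COP = Q_C·ΔT/T_C.
W_min = 10.90 × 188.0/104.00 = 19.70 MJ = 5.473 kWh.

5.47 kWh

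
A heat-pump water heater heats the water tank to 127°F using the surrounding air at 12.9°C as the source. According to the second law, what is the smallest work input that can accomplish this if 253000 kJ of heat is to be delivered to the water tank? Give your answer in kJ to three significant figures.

31000 kJ

In absolute terms T_C = 286.05 K and T_H = 325.93 K, so ΔT = 39.88 K.
The reversible limit is COP_HP = T_H/ΔT = 8.173, so W_min = Q_H/COP = Q_H·ΔT/T_H.
W_min = 253000 × 39.88/325.93 = 30950 kJ.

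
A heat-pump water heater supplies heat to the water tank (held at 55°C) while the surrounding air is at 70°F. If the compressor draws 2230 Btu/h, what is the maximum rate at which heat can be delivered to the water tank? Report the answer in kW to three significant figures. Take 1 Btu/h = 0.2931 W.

In absolute terms T_C = 294.26 K and T_H = 328.15 K, so ΔT = 33.89 K.
COP_Carnot = T_H/ΔT = 328.15/33.89 = 9.683.
Q̇_max = COP_Carnot × Ẇ = 9.683 × 2230 Btu/h = 21590 Btu/h = 6.329 kW.

6.33 kW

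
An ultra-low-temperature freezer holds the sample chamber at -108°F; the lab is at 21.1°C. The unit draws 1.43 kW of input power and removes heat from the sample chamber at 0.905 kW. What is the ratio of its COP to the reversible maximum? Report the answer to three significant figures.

COP_actual = Q̇_C/Ẇ = 0.9050/1.430 = 0.6329.
In absolute terms T_C = 195.37 K and T_H = 294.25 K, so ΔT = 98.88 K.
COP_Carnot = T_C/ΔT = 195.37/98.88 = 1.976.
η_II = COP_actual/COP_Carnot = 0.6329/1.976 = 0.3203.

0.320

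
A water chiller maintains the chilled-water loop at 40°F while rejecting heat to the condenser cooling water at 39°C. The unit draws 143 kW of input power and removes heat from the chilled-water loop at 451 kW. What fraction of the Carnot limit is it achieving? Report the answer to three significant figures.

COP_actual = Q̇_C/Ẇ = 451.0/143.0 = 3.154.
In absolute terms T_C = 277.59 K and T_H = 312.15 K, so ΔT = 34.56 K.
COP_Carnot = T_C/ΔT = 277.59/34.56 = 8.033.
η_II = COP_actual/COP_Carnot = 3.154/8.033 = 0.3926.

0.393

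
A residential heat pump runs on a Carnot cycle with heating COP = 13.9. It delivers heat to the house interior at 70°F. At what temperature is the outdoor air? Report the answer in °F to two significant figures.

COP_HP = T_H/(T_H − T_C) gives T_H − T_C = T_H/COP.
With T_H = 294.26 K, T_C = 294.26 × (1 − 1/13.9) = 273.09 K.
Converting, 273.09 K = 31.89°F.

32 °F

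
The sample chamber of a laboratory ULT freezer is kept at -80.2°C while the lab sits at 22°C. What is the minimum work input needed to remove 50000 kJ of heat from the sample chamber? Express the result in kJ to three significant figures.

26500 kJ

In absolute terms T_C = 192.95 K and T_H = 295.15 K, so ΔT = 102.2 K.
The reversible limit is COP_R = T_C/ΔT = 1.888, so W_min = Q_C/COP = Q_C·ΔT/T_C.
W_min = 50000 × 102.2/192.95 = 26480 kJ.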